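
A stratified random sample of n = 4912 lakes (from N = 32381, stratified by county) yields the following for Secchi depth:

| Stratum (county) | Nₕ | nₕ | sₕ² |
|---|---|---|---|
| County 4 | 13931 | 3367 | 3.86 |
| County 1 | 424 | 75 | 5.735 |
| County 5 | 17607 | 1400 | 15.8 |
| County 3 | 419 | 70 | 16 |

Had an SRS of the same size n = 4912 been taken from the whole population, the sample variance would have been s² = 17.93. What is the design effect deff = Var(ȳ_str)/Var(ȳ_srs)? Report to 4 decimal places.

1.0576

Var(ȳ_str) = Σ Wₕ²(1−fₕ)sₕ²/nₕ with Wₕ = Nₕ/32381:
  County 4: (13931/32381)²·(1−3367/13931)·3.86/3367 = 1.6090679 × 10^-4
  County 1: (424/32381)²·(1−75/424)·5.735/75 = 1.0791528 × 10^-5
  County 5: (17607/32381)²·(1−1400/17607)·15.8/1400 = 0.0030714011
  County 3: (419/32381)²·(1−70/419)·16/70 = 3.1877252 × 10^-5
  → Var(ȳ_str) = 0.0032749767.
Var(ȳ_srs) = (1 − 4912/32381)·17.93/4912 = 0.0030965245.
deff = 0.0032749767 / 0.0030965245 = 1.0576.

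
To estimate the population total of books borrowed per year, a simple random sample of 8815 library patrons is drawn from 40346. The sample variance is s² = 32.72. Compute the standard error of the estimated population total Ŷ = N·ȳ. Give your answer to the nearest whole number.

Var(Ŷ) = N²·Var(ȳ) = N²·(1 − n/N)·s²/n.
f = 8815/40346 = 0.21848510; Var(ȳ) = 0.78151490·32.72/8815 = 0.0029008698.
Var(Ŷ) = 40346² · 0.0029008698 = 4.722035 × 10^6.
SE(Ŷ) = √(4.722035 × 10^6) = 2173.

2173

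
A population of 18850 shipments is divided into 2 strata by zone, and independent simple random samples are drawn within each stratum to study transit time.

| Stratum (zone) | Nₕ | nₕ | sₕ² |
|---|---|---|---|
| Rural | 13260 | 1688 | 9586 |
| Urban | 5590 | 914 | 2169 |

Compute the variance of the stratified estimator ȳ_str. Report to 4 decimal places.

Var(ȳ_str) = Σₕ Wₕ²(1 − fₕ)sₕ²/nₕ with Wₕ = Nₕ/N, N = 18850.
Rural: Wₕ = 0.70344828; term = 0.70344828²·(1 − 0.12730015)·9586/1688 = 2.4524165.
Urban: Wₕ = 0.29655172; term = 0.29655172²·(1 − 0.16350626)·2169/914 = 0.17457295.
Sum = 2.6269895.

2.6270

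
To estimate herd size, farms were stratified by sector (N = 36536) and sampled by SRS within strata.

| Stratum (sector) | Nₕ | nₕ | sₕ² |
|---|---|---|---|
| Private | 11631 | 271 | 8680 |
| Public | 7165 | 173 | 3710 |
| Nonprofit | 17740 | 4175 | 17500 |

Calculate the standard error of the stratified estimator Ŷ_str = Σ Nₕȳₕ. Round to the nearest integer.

79467

Var(Ŷ_str) = Σₕ Nₕ²(1 − fₕ)sₕ²/nₕ.
Private: 11631²·(1 − 271/11631)·8680/271 = 4.2320016 × 10^9.
Public: 7165²·(1 − 173/7165)·3710/173 = 1.0743491 × 10^9.
Nonprofit: 17740²·(1 − 4175/17740)·17500/4175 = 1.0086837 × 10^9.
Sum = 6.3150344 × 10^9.
SE = √(6.3150344 × 10^9) = 79467.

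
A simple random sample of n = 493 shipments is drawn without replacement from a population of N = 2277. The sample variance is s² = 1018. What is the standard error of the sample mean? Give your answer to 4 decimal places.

1.2719

Under SRS without replacement, Var(ȳ) = (1 − f)·s²/n with f = n/N = 493/2277 = 0.21651296.
Var(ȳ) = (1 − 0.21651296)·1018/493 = 0.78348704·2.0649087 = 1.6178292.
SE(ȳ) = √(1.6178292) = 1.2719.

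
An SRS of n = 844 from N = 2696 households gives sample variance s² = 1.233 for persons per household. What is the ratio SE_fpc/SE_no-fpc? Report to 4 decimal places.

0.8288

f = n/N = 844/2696 = 0.31305638.
SE_no-fpc = √(s²/n) = 0.038221728; SE_fpc = √((1−f)s²/n) = 0.031678956.
Ratio = √(1−f) = 0.82882062.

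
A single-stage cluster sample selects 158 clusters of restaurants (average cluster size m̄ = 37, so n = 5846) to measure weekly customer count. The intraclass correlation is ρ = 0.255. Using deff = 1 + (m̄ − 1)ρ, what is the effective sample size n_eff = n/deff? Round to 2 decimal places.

574.26

deff = 1 + (37 − 1)·0.255 = 1 + 9.18 = 10.18.
n_eff = 5846 / 10.18 = 574.26.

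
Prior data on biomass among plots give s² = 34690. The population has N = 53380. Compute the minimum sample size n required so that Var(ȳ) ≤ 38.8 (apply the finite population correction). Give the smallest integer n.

Without fpc, n₀ = s²/D = 34690/38.8 = 894.0722.
With fpc, (1 − n/N)·s²/n ≤ D requires n ≥ n₀/(1 + n₀/N) = 894.0722/(1 + 894.0722/53380) = 879.3439.
Rounding up, n = 880.

880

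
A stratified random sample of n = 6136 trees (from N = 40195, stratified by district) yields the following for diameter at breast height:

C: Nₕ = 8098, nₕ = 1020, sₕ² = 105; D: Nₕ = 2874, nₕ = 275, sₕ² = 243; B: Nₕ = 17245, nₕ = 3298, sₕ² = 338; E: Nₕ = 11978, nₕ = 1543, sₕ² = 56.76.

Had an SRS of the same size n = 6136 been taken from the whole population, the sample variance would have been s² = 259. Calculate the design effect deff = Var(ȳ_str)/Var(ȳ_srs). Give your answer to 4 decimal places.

0.7225

Var(ȳ_str) = Σ Wₕ²(1−fₕ)sₕ²/nₕ with Wₕ = Nₕ/40195:
  C: (8098/40195)²·(1−1020/8098)·105/1020 = 0.0036520221
  D: (2874/40195)²·(1−275/2874)·243/275 = 0.0040852869
  B: (17245/40195)²·(1−3298/17245)·338/3298 = 0.015256889
  E: (11978/40195)²·(1−1543/11978)·56.76/1543 = 0.0028458313
  → Var(ȳ_str) = 0.025840029.
Var(ȳ_srs) = (1 − 6136/40195)·259/6136 = 0.035766321.
deff = 0.025840029 / 0.035766321 = 0.7225.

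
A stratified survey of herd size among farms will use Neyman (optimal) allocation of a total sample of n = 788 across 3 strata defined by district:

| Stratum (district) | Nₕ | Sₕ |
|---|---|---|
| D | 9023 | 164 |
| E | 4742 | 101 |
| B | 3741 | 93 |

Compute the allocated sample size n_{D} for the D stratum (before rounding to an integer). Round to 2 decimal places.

Neyman allocation: nₕ = n·NₕSₕ / Σⱼ NⱼSⱼ.
Σ NⱼSⱼ = 9023·164 + 4742·101 + 3741·93 = 2.306627 × 10^6.
n_{D} = 788·9023·164 / (2.306627 × 10^6) = 505.53.

505.53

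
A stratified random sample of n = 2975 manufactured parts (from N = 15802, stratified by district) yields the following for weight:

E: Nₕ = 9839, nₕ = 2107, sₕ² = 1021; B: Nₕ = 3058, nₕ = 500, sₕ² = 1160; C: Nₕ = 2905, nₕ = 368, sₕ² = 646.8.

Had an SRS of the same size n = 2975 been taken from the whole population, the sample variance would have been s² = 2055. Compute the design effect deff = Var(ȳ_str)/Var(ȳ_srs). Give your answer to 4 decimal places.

Var(ȳ_str) = Σ Wₕ²(1−fₕ)sₕ²/nₕ with Wₕ = Nₕ/15802:
  E: (9839/15802)²·(1−2107/9839)·1021/2107 = 0.14763179
  B: (3058/15802)²·(1−500/3058)·1160/500 = 0.07267782
  C: (2905/15802)²·(1−368/2905)·646.8/368 = 0.051875785
  → Var(ȳ_str) = 0.2721854.
Var(ȳ_srs) = (1 − 2975/15802)·2055/2975 = 0.56070947.
deff = 0.2721854 / 0.56070947 = 0.4854.

0.4854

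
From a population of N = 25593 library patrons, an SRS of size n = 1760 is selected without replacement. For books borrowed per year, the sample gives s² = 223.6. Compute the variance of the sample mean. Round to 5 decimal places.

0.11831

Under SRS without replacement, Var(ȳ) = (1 − f)·s²/n with f = n/N = 1760/25593 = 0.06876880.
Var(ȳ) = (1 − 0.06876880)·223.6/1760 = 0.93123120·0.12704545 = 0.11830869.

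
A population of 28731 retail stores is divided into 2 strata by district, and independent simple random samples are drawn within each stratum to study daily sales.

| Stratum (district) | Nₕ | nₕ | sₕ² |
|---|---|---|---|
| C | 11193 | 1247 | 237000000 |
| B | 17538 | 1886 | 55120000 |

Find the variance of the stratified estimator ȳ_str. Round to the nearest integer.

Var(ȳ_str) = Σₕ Wₕ²(1 − fₕ)sₕ²/nₕ with Wₕ = Nₕ/N, N = 28731.
C: Wₕ = 0.38957920; term = 0.38957920²·(1 − 0.11140892)·237000000/1247 = 25631.579.
B: Wₕ = 0.61042080; term = 0.61042080²·(1 − 0.10753792)·55120000/1886 = 9718.8738.
Sum = 35350.453.

35350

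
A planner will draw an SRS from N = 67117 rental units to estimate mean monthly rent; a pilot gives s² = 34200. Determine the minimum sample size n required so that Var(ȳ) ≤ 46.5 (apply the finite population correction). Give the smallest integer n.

728

Without fpc, n₀ = s²/D = 34200/46.5 = 735.4839.
With fpc, (1 − n/N)·s²/n ≤ D requires n ≥ n₀/(1 + n₀/N) = 735.4839/(1 + 735.4839/67117) = 727.5117.
Rounding up, n = 728.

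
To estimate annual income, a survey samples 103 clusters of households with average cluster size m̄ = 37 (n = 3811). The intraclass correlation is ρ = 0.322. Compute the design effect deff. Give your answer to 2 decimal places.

deff = 1 + (37 − 1)·0.322 = 1 + 11.592 = 12.592.

12.59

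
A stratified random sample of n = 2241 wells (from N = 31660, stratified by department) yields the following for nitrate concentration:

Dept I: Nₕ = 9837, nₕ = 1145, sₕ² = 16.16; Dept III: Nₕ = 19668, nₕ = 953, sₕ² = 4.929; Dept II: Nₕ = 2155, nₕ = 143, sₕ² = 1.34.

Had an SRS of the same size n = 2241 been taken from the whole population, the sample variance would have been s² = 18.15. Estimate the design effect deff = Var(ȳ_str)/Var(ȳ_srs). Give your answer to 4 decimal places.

Var(ȳ_str) = Σ Wₕ²(1−fₕ)sₕ²/nₕ with Wₕ = Nₕ/31660:
  Dept I: (9837/31660)²·(1−1145/9837)·16.16/1145 = 0.0012039167
  Dept III: (19668/31660)²·(1−953/19668)·4.929/953 = 0.0018993024
  Dept II: (2155/31660)²·(1−143/2155)·1.34/143 = 4.0534255 × 10^-5
  → Var(ȳ_str) = 0.0031437534.
Var(ȳ_srs) = (1 − 2241/31660)·18.15/2241 = 0.0075257843.
deff = 0.0031437534 / 0.0075257843 = 0.4177.

0.4177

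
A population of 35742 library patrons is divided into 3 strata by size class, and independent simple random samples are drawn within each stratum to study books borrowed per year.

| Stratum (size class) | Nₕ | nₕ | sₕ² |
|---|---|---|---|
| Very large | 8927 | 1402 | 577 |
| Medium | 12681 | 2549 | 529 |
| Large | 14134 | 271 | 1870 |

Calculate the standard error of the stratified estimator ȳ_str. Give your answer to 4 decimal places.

1.0492

Var(ȳ_str) = Σₕ Wₕ²(1 − fₕ)sₕ²/nₕ with Wₕ = Nₕ/N, N = 35742.
Very large: Wₕ = 0.24976218; term = 0.24976218²·(1 − 0.15705164)·577/1402 = 0.02164124.
Medium: Wₕ = 0.35479268; term = 0.35479268²·(1 − 0.20100938)·529/2549 = 0.020872613.
Large: Wₕ = 0.39544513; term = 0.39544513²·(1 − 0.01917362)·1870/271 = 1.0583685.
Sum = 1.1008824.
SE = √(1.1008824) = 1.0492.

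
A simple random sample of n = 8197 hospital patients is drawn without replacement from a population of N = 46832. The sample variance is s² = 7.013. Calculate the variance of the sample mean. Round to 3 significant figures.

7.06 × 10^-4

Under SRS without replacement, Var(ȳ) = (1 − f)·s²/n with f = n/N = 8197/46832 = 0.17502989.
Var(ȳ) = (1 − 0.17502989)·7.013/8197 = 0.82497011·8.5555691 × 10^-4 = 7.0580888 × 10^-4.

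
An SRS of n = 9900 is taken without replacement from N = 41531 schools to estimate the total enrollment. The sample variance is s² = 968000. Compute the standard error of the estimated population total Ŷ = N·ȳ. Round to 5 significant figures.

Var(Ŷ) = N²·Var(ȳ) = N²·(1 − n/N)·s²/n.
f = 9900/41531 = 0.23837615; Var(ȳ) = 0.76162385·968000/9900 = 74.469887.
Var(Ŷ) = 41531² · 74.469887 = 1.2844745 × 10^11.
SE(Ŷ) = √(1.2844745 × 10^11) = 358400.

358400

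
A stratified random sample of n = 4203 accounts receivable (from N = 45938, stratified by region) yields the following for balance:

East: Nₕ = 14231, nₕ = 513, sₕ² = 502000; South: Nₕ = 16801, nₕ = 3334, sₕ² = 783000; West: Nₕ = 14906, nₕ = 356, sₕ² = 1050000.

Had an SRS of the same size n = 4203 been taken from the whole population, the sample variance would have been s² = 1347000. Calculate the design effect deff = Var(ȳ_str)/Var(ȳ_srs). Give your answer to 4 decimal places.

Var(ȳ_str) = Σ Wₕ²(1−fₕ)sₕ²/nₕ with Wₕ = Nₕ/45938:
  East: (14231/45938)²·(1−513/14231)·502000/513 = 90.524973
  South: (16801/45938)²·(1−3334/16801)·783000/3334 = 25.180131
  West: (14906/45938)²·(1−356/14906)·1050000/356 = 303.12325
  → Var(ȳ_str) = 418.82835.
Var(ȳ_srs) = (1 − 4203/45938)·1347000/4203 = 291.16324.
deff = 418.82835 / 291.16324 = 1.4385.

1.4385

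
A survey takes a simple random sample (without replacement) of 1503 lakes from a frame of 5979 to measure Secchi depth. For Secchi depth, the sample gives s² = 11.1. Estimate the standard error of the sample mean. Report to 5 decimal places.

Under SRS without replacement, Var(ȳ) = (1 − f)·s²/n with f = n/N = 1503/5979 = 0.25137983.
Var(ȳ) = (1 − 0.25137983)·11.1/1503 = 0.74862017·0.0073852295 = 0.0055287318.
SE(ȳ) = √(0.0055287318) = 0.07436.

0.07436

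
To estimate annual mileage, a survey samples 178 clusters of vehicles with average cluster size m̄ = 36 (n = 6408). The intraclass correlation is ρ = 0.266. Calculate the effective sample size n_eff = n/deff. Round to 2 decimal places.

621.53

deff = 1 + (36 − 1)·0.266 = 1 + 9.31 = 10.31.
n_eff = 6408 / 10.31 = 621.53.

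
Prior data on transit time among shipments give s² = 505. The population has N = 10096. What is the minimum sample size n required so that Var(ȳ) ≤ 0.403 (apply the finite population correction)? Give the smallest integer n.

Without fpc, n₀ = s²/D = 505/0.403 = 1253.1017.
With fpc, (1 − n/N)·s²/n ≤ D requires n ≥ n₀/(1 + n₀/N) = 1253.1017/(1 + 1253.1017/10096) = 1114.7415.
Rounding up, n = 1115.

1115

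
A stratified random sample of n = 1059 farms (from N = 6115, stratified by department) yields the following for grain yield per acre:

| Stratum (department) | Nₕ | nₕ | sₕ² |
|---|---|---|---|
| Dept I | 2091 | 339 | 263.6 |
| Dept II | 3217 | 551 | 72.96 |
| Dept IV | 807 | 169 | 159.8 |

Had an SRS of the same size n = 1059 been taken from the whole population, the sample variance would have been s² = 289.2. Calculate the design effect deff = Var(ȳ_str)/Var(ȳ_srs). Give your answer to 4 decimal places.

Var(ȳ_str) = Σ Wₕ²(1−fₕ)sₕ²/nₕ with Wₕ = Nₕ/6115:
  Dept I: (2091/6115)²·(1−339/2091)·263.6/339 = 0.076179991
  Dept II: (3217/6115)²·(1−551/3217)·72.96/551 = 0.03037047
  Dept IV: (807/6115)²·(1−169/807)·159.8/169 = 0.013019412
  → Var(ȳ_str) = 0.11956987.
Var(ȳ_srs) = (1 − 1059/6115)·289.2/1059 = 0.22579428.
deff = 0.11956987 / 0.22579428 = 0.5296.

0.5296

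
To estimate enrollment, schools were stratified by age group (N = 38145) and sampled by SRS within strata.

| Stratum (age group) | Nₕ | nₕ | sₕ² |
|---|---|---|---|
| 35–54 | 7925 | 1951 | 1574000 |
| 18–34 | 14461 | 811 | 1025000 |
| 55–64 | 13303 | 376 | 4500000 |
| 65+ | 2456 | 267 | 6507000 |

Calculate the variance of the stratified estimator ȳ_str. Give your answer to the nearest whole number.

1702

Var(ȳ_str) = Σₕ Wₕ²(1 − fₕ)sₕ²/nₕ with Wₕ = Nₕ/N, N = 38145.
35–54: Wₕ = 0.20775986; term = 0.20775986²·(1 − 0.24618297)·1574000/1951 = 26.250447.
18–34: Wₕ = 0.37910604; term = 0.37910604²·(1 − 0.05608188)·1025000/811 = 171.45839.
55–64: Wₕ = 0.34874820; term = 0.34874820²·(1 − 0.02826430)·4500000/376 = 1414.4799.
65+: Wₕ = 0.06438590; term = 0.06438590²·(1 − 0.10871336)·6507000/267 = 90.04683.
Sum = 1702.2356.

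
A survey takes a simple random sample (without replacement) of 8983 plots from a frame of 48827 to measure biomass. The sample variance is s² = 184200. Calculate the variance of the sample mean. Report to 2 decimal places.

Under SRS without replacement, Var(ȳ) = (1 − f)·s²/n with f = n/N = 8983/48827 = 0.18397608.
Var(ȳ) = (1 − 0.18397608)·184200/8983 = 0.81602392·20.505399 = 16.732896.

16.73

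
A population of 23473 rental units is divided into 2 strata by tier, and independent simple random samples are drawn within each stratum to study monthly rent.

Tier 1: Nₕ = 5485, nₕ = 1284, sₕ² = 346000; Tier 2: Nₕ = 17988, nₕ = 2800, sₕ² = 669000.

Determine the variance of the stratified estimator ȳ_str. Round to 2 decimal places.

Var(ȳ_str) = Σₕ Wₕ²(1 − fₕ)sₕ²/nₕ with Wₕ = Nₕ/N, N = 23473.
Tier 1: Wₕ = 0.23367273; term = 0.23367273²·(1 − 0.23409298)·346000/1284 = 11.269462.
Tier 2: Wₕ = 0.76632727; term = 0.76632727²·(1 − 0.15565933)·669000/2800 = 118.47163.
Sum = 129.74109.

129.74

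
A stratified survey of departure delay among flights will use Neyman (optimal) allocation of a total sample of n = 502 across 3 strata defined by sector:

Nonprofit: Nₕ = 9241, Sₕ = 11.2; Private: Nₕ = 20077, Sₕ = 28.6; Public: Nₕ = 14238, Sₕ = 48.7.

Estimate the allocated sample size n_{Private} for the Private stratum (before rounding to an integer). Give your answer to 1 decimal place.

Neyman allocation: nₕ = n·NₕSₕ / Σⱼ NⱼSⱼ.
Σ NⱼSⱼ = 9241·11.2 + 20077·28.6 + 14238·48.7 = 1.371092 × 10^6.
n_{Private} = 502·20077·28.6 / (1.371092 × 10^6) = 210.2.

210.2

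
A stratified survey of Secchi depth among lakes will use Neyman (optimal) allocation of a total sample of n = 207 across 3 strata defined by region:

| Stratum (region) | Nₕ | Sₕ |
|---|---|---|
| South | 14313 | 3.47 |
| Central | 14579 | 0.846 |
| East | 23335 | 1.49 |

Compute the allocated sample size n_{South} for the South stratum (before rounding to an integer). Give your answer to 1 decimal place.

106.2

Neyman allocation: nₕ = n·NₕSₕ / Σⱼ NⱼSⱼ.
Σ NⱼSⱼ = 14313·3.47 + 14579·0.846 + 23335·1.49 = 96769.094.
n_{South} = 207·14313·3.47 / 96769.094 = 106.2.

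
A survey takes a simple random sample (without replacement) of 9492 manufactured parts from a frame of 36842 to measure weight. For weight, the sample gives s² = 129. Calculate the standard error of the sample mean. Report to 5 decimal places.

0.10044

Under SRS without replacement, Var(ȳ) = (1 − f)·s²/n with f = n/N = 9492/36842 = 0.25764074.
Var(ȳ) = (1 − 0.25764074)·129/9492 = 0.74235926·0.013590392 = 0.010088953.
SE(ȳ) = √(0.010088953) = 0.10044.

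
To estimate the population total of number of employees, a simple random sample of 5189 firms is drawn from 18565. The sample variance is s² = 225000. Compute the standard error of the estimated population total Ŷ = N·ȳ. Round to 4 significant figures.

103800

Var(Ŷ) = N²·Var(ȳ) = N²·(1 − n/N)·s²/n.
f = 5189/18565 = 0.27950444; Var(ȳ) = 0.72049556·225000/5189 = 31.241376.
Var(Ŷ) = 18565² · 31.241376 = 1.0767628 × 10^10.
SE(Ŷ) = √(1.0767628 × 10^10) = 103800.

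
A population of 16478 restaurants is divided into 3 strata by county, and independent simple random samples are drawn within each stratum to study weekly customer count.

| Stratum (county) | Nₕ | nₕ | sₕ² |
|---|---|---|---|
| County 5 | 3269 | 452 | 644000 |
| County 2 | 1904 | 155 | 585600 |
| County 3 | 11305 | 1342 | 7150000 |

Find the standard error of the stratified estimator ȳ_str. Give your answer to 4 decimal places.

Var(ȳ_str) = Σₕ Wₕ²(1 − fₕ)sₕ²/nₕ with Wₕ = Nₕ/N, N = 16478.
County 5: Wₕ = 0.19838573; term = 0.19838573²·(1 − 0.13826858)·644000/452 = 48.321477.
County 2: Wₕ = 0.11554800; term = 0.11554800²·(1 − 0.08140756)·585600/155 = 46.335849.
County 3: Wₕ = 0.68606627; term = 0.68606627²·(1 − 0.11870854)·7150000/1342 = 2210.0659.
Sum = 2304.7232.
SE = √(2304.7232) = 48.0075.

48.0075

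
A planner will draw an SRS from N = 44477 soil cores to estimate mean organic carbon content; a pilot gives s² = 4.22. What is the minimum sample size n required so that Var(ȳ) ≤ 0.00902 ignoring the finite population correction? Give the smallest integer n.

468

Without fpc, n₀ = s²/D = 4.22/0.00902 = 467.8492.
Rounding up, n = 468.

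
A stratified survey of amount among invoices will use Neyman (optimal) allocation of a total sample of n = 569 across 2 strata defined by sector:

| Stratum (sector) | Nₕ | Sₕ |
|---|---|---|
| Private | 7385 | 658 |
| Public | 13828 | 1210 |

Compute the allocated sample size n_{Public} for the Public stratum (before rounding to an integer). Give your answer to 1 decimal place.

440.9

Neyman allocation: nₕ = n·NₕSₕ / Σⱼ NⱼSⱼ.
Σ NⱼSⱼ = 7385·658 + 13828·1210 = 2.159121 × 10^7.
n_{Public} = 569·13828·1210 / (2.159121 × 10^7) = 440.9.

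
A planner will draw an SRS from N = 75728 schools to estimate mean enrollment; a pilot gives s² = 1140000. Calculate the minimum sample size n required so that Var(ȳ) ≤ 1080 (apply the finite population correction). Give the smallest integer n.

Without fpc, n₀ = s²/D = 1140000/1080 = 1055.5556.
With fpc, (1 − n/N)·s²/n ≤ D requires n ≥ n₀/(1 + n₀/N) = 1055.5556/(1 + 1055.5556/75728) = 1041.0447.
Rounding up, n = 1042.

1042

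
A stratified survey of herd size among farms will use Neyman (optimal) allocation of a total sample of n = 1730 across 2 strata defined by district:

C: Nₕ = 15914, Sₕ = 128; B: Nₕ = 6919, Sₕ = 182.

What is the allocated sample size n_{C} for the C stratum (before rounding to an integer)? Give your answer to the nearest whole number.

1069

Neyman allocation: nₕ = n·NₕSₕ / Σⱼ NⱼSⱼ.
Σ NⱼSⱼ = 15914·128 + 6919·182 = 3.29625 × 10^6.
n_{C} = 1730·15914·128 / (3.29625 × 10^6) = 1069.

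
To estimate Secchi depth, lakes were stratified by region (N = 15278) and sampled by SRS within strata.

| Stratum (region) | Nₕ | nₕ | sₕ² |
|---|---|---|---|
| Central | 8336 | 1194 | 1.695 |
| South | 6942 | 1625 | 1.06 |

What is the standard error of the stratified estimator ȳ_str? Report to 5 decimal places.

Var(ȳ_str) = Σₕ Wₕ²(1 − fₕ)sₕ²/nₕ with Wₕ = Nₕ/N, N = 15278.
Central: Wₕ = 0.54562115; term = 0.54562115²·(1 − 0.14323417)·1.695/1194 = 3.6208449 × 10^-4.
South: Wₕ = 0.45437885; term = 0.45437885²·(1 − 0.23408240)·1.06/1625 = 1.0315036 × 10^-4.
Sum = 4.6523485 × 10^-4.
SE = √(4.6523485 × 10^-4) = 0.02157.

0.02157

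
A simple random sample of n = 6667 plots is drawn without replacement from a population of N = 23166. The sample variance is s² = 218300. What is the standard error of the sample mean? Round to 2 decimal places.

Under SRS without replacement, Var(ȳ) = (1 − f)·s²/n with f = n/N = 6667/23166 = 0.28779245.
Var(ȳ) = (1 − 0.28779245)·218300/6667 = 0.71220755·32.743363 = 23.32007.
SE(ȳ) = √(23.32007) = 4.83.

4.83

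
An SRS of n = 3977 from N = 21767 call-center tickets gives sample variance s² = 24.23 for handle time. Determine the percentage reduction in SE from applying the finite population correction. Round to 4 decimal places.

9.5958

f = n/N = 3977/21767 = 0.18270777.
SE_no-fpc = √(s²/n) = 0.078054674; SE_fpc = √((1−f)s²/n) = 0.070564716.
Ratio = √(1−f) = 0.90404216. Reduction = 100·(1 − 0.90404216) = 9.5958%.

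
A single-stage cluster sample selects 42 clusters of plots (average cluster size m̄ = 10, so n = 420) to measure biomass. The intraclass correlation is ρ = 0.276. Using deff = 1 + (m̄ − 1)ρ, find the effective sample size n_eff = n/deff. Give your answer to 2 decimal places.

120.55

deff = 1 + (10 − 1)·0.276 = 1 + 2.484 = 3.484.
n_eff = 420 / 3.484 = 120.55.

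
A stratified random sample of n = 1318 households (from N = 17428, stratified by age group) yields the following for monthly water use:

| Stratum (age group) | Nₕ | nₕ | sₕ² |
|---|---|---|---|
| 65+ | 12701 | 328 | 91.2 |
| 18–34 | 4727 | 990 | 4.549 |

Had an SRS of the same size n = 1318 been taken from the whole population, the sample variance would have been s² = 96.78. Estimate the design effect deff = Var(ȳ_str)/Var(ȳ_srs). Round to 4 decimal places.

Var(ȳ_str) = Σ Wₕ²(1−fₕ)sₕ²/nₕ with Wₕ = Nₕ/17428:
  65+: (12701/17428)²·(1−328/12701)·91.2/328 = 0.14385959
  18–34: (4727/17428)²·(1−990/4727)·4.549/990 = 2.6723562 × 10^-4
  → Var(ȳ_str) = 0.14412683.
Var(ȳ_srs) = (1 − 1318/17428)·96.78/1318 = 0.067876306.
deff = 0.14412683 / 0.067876306 = 2.1234.

2.1234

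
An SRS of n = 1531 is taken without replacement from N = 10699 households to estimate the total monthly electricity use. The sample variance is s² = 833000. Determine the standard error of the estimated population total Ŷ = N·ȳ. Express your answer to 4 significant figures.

Var(Ŷ) = N²·Var(ȳ) = N²·(1 − n/N)·s²/n.
f = 1531/10699 = 0.14309749; Var(ȳ) = 0.85690251·833000/1531 = 466.23109.
Var(Ŷ) = 10699² · 466.23109 = 5.3368821 × 10^10.
SE(Ŷ) = √(5.3368821 × 10^10) = 231000.

231000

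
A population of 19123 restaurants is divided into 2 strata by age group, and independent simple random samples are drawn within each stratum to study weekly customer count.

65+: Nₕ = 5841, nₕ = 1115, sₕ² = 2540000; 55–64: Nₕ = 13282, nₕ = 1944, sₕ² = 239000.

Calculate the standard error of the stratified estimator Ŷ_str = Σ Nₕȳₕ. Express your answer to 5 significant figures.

285300

Var(Ŷ_str) = Σₕ Nₕ²(1 − fₕ)sₕ²/nₕ.
65+: 5841²·(1 − 1115/5841)·2540000/1115 = 6.2883944 × 10^10.
55–64: 13282²·(1 − 1944/13282)·239000/1944 = 1.8514056 × 10^10.
Sum = 8.1398 × 10^10.
SE = √(8.1398 × 10^10) = 285300.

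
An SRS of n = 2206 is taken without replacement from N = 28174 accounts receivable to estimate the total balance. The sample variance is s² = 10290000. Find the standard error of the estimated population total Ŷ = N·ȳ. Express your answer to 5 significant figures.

Var(Ŷ) = N²·Var(ȳ) = N²·(1 − n/N)·s²/n.
f = 2206/28174 = 0.07829914; Var(ȳ) = 0.92170086·10290000/2206 = 4299.3209.
Var(Ŷ) = 28174² · 4299.3209 = 3.4126903 × 10^12.
SE(Ŷ) = √(3.4126903 × 10^12) = 1.8473 × 10^6.

1.8473 × 10^6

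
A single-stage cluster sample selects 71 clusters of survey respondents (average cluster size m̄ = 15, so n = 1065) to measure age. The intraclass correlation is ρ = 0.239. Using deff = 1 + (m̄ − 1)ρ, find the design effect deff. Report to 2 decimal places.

deff = 1 + (15 − 1)·0.239 = 1 + 3.346 = 4.346.

4.35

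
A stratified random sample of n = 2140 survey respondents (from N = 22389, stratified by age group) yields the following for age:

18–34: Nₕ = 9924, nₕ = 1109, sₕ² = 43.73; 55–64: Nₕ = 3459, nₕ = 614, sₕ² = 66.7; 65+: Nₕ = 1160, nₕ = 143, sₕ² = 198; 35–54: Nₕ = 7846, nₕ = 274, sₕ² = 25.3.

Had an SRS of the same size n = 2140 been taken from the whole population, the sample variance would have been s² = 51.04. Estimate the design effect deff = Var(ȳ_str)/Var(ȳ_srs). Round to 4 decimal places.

Var(ȳ_str) = Σ Wₕ²(1−fₕ)sₕ²/nₕ with Wₕ = Nₕ/22389:
  18–34: (9924/22389)²·(1−1109/9924)·43.73/1109 = 0.0068815712
  55–64: (3459/22389)²·(1−614/3459)·66.7/614 = 0.0021326565
  65+: (1160/22389)²·(1−143/1160)·198/143 = 0.0032586574
  35–54: (7846/22389)²·(1−274/7846)·25.3/274 = 0.010943581
  → Var(ȳ_str) = 0.023216466.
Var(ȳ_srs) = (1 − 2140/22389)·51.04/2140 = 0.021570776.
deff = 0.023216466 / 0.021570776 = 1.0763.

1.0763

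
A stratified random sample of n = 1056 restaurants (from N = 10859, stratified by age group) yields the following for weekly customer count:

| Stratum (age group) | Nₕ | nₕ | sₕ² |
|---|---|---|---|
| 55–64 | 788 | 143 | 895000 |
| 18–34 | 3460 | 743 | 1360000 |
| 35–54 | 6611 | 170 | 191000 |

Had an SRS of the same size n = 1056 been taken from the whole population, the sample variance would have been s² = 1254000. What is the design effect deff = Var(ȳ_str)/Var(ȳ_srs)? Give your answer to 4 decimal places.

0.5398

Var(ȳ_str) = Σ Wₕ²(1−fₕ)sₕ²/nₕ with Wₕ = Nₕ/10859:
  55–64: (788/10859)²·(1−143/788)·895000/143 = 26.976976
  18–34: (3460/10859)²·(1−743/3460)·1360000/743 = 145.92717
  35–54: (6611/10859)²·(1−170/6611)·191000/170 = 405.7189
  → Var(ȳ_str) = 578.62305.
Var(ȳ_srs) = (1 − 1056/10859)·1254000/1056 = 1072.0198.
deff = 578.62305 / 1072.0198 = 0.5398.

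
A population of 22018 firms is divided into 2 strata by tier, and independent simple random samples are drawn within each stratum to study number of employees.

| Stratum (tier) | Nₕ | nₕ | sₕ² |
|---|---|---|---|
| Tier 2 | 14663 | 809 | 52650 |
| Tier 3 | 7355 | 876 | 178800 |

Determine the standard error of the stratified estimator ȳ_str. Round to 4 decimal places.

Var(ȳ_str) = Σₕ Wₕ²(1 − fₕ)sₕ²/nₕ with Wₕ = Nₕ/N, N = 22018.
Tier 2: Wₕ = 0.66595513; term = 0.66595513²·(1 − 0.05517288)·52650/809 = 27.270439.
Tier 3: Wₕ = 0.33404487; term = 0.33404487²·(1 − 0.11910265)·178800/876 = 20.063114.
Sum = 47.333553.
SE = √(47.333553) = 6.8799.

6.8799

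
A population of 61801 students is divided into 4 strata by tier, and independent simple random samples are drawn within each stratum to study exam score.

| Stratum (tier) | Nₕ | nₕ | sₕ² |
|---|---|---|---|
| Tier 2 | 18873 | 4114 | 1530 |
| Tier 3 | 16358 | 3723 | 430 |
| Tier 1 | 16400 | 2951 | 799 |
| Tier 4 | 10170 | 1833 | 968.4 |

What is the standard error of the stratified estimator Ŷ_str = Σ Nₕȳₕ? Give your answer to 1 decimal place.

15230.8

Var(Ŷ_str) = Σₕ Nₕ²(1 − fₕ)sₕ²/nₕ.
Tier 2: 18873²·(1 − 4114/18873)·1530/4114 = 1.0359171 × 10^8.
Tier 3: 16358²·(1 − 3723/16358)·430/3723 = 2.3871564 × 10^7.
Tier 1: 16400²·(1 − 2951/16400)·799/2951 = 5.9718847 × 10^7.
Tier 4: 10170²·(1 − 1833/10170)·968.4/1833 = 4.4794333 × 10^7.
Sum = 2.3197645 × 10^8.
SE = √(2.3197645 × 10^8) = 15230.8.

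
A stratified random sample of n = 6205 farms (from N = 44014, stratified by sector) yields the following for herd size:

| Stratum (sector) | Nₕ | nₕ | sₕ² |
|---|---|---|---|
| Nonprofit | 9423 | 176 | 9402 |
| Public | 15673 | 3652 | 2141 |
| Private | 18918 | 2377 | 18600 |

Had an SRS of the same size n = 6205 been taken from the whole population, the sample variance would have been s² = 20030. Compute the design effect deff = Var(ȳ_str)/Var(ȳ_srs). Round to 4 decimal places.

1.3429

Var(ȳ_str) = Σ Wₕ²(1−fₕ)sₕ²/nₕ with Wₕ = Nₕ/44014:
  Nonprofit: (9423/44014)²·(1−176/9423)·9402/176 = 2.4027907
  Public: (15673/44014)²·(1−3652/15673)·2141/3652 = 0.057016027
  Private: (18918/44014)²·(1−2377/18918)·18600/2377 = 1.2639767
  → Var(ȳ_str) = 3.7237834.
Var(ȳ_srs) = (1 − 6205/44014)·20030/6205 = 2.7729594.
deff = 3.7237834 / 2.7729594 = 1.3429.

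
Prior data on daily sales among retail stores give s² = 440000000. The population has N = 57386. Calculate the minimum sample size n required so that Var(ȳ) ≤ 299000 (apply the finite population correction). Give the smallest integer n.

1435

Without fpc, n₀ = s²/D = 440000000/299000 = 1471.5719.
With fpc, (1 − n/N)·s²/n ≤ D requires n ≥ n₀/(1 + n₀/N) = 1471.5719/(1 + 1471.5719/57386) = 1434.7793.
Rounding up, n = 1435.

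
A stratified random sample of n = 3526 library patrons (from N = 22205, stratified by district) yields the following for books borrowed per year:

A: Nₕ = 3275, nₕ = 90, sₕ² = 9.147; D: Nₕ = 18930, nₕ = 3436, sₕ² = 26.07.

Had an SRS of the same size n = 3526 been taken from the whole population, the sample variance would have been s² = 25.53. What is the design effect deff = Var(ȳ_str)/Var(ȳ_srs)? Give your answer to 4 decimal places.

1.0940

Var(ȳ_str) = Σ Wₕ²(1−fₕ)sₕ²/nₕ with Wₕ = Nₕ/22205:
  A: (3275/22205)²·(1−90/3275)·9.147/90 = 0.0021500836
  D: (18930/22205)²·(1−3436/18930)·26.07/3436 = 0.0045133653
  → Var(ȳ_str) = 0.0066634489.
Var(ȳ_srs) = (1 − 3526/22205)·25.53/3526 = 0.0060907581.
deff = 0.0066634489 / 0.0060907581 = 1.0940.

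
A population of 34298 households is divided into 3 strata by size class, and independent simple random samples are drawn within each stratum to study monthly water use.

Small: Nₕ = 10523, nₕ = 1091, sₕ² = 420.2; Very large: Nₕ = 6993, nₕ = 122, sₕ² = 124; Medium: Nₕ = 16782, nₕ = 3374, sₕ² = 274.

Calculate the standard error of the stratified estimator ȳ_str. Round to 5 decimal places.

Var(ȳ_str) = Σₕ Wₕ²(1 − fₕ)sₕ²/nₕ with Wₕ = Nₕ/N, N = 34298.
Small: Wₕ = 0.30681089; term = 0.30681089²·(1 − 0.10367766)·420.2/1091 = 0.032496536.
Very large: Wₕ = 0.20388944; term = 0.20388944²·(1 − 0.01744602)·124/122 = 0.041515258.
Medium: Wₕ = 0.48929967; term = 0.48929967²·(1 − 0.20104874)·274/3374 = 0.015533725.
Sum = 0.089545519.
SE = √(0.089545519) = 0.29924.

0.29924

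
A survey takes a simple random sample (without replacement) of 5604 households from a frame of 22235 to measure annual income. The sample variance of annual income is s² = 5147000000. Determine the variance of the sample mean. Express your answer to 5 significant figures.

Under SRS without replacement, Var(ȳ) = (1 − f)·s²/n with f = n/N = 5604/22235 = 0.25203508.
Var(ȳ) = (1 − 0.25203508)·5147000000/5604 = 0.74796492·918451.11 = 686969.21.

686970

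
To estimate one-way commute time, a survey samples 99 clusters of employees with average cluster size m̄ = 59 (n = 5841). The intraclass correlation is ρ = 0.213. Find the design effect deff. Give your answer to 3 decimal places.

13.354

deff = 1 + (59 − 1)·0.213 = 1 + 12.354 = 13.354.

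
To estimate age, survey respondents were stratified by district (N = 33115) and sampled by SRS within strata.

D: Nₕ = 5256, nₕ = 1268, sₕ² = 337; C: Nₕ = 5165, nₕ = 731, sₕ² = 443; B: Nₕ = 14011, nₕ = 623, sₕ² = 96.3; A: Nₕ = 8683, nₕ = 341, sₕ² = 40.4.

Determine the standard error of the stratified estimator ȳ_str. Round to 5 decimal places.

0.22804

Var(ȳ_str) = Σₕ Wₕ²(1 − fₕ)sₕ²/nₕ with Wₕ = Nₕ/N, N = 33115.
D: Wₕ = 0.15871961; term = 0.15871961²·(1 − 0.24124810)·337/1268 = 0.0050800927.
C: Wₕ = 0.15597161; term = 0.15597161²·(1 − 0.14152953)·443/731 = 0.012656186.
B: Wₕ = 0.42310131; term = 0.42310131²·(1 − 0.04446506)·96.3/623 = 0.026440737.
A: Wₕ = 0.26220746; term = 0.26220746²·(1 − 0.03927214)·40.4/341 = 0.0078255965.
Sum = 0.052002612.
SE = √(0.052002612) = 0.22804.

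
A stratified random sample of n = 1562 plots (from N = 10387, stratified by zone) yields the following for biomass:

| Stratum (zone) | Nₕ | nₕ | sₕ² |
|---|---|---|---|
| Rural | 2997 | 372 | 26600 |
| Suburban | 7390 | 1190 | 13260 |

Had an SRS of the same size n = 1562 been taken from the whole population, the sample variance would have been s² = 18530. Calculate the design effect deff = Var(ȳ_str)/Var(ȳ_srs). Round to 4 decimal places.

0.9868

Var(ȳ_str) = Σ Wₕ²(1−fₕ)sₕ²/nₕ with Wₕ = Nₕ/10387:
  Rural: (2997/10387)²·(1−372/2997)·26600/372 = 5.2140415
  Suburban: (7390/10387)²·(1−1190/7390)·13260/1190 = 4.7320838
  → Var(ȳ_str) = 9.9461253.
Var(ȳ_srs) = (1 − 1562/10387)·18530/1562 = 10.079035.
deff = 9.9461253 / 10.079035 = 0.9868.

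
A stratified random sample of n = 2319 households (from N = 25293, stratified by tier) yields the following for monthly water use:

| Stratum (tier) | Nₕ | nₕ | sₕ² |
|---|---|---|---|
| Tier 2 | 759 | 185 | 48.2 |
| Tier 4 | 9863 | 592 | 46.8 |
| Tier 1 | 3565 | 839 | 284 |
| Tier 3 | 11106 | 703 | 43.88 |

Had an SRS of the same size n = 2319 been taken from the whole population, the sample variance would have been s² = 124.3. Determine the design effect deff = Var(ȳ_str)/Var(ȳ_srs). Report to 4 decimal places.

Var(ȳ_str) = Σ Wₕ²(1−fₕ)sₕ²/nₕ with Wₕ = Nₕ/25293:
  Tier 2: (759/25293)²·(1−185/759)·48.2/185 = 1.7743051 × 10^-4
  Tier 4: (9863/25293)²·(1−592/9863)·46.8/592 = 0.011299496
  Tier 1: (3565/25293)²·(1−839/3565)·284/839 = 0.0051421066
  Tier 3: (11106/25293)²·(1−703/11106)·43.88/703 = 0.011272672
  → Var(ȳ_str) = 0.027891705.
Var(ȳ_srs) = (1 − 2319/25293)·124.3/2319 = 0.048686287.
deff = 0.027891705 / 0.048686287 = 0.5729.

0.5729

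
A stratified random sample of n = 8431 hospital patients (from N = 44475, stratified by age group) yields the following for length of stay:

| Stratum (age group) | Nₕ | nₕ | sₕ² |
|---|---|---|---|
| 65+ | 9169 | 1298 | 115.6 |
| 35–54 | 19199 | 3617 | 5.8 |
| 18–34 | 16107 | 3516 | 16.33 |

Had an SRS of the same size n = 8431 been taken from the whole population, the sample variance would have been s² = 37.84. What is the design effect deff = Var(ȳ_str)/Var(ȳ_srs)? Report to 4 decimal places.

Var(ȳ_str) = Σ Wₕ²(1−fₕ)sₕ²/nₕ with Wₕ = Nₕ/44475:
  65+: (9169/44475)²·(1−1298/9169)·115.6/1298 = 0.0032493995
  35–54: (19199/44475)²·(1−3617/19199)·5.8/3617 = 2.4252102 × 10^-4
  18–34: (16107/44475)²·(1−3516/16107)·16.33/3516 = 4.7619002 × 10^-4
  → Var(ȳ_str) = 0.0039681105.
Var(ȳ_srs) = (1 − 8431/44475)·37.84/8431 = 0.0036373833.
deff = 0.0039681105 / 0.0036373833 = 1.0909.

1.0909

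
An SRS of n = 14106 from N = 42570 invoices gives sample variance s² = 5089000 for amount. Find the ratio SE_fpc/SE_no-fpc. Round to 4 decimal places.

0.8177

f = n/N = 14106/42570 = 0.33136011.
SE_no-fpc = √(s²/n) = 18.993906; SE_fpc = √((1−f)s²/n) = 15.531394.
Ratio = √(1−f) = 0.81770403.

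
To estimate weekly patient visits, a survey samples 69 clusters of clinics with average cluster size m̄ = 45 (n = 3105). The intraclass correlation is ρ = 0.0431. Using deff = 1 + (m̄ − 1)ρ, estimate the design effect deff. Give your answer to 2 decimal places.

deff = 1 + (45 − 1)·0.0431 = 1 + 1.8964 = 2.8964.

2.90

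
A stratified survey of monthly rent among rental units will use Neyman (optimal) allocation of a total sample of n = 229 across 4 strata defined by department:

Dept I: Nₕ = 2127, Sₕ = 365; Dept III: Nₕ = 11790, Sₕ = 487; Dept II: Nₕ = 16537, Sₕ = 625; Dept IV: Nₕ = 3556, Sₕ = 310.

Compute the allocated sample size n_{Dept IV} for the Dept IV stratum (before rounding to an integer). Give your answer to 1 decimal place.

Neyman allocation: nₕ = n·NₕSₕ / Σⱼ NⱼSⱼ.
Σ NⱼSⱼ = 2127·365 + 11790·487 + 16537·625 + 3556·310 = 1.795607 × 10^7.
n_{Dept IV} = 229·3556·310 / (1.795607 × 10^7) = 14.1.

14.1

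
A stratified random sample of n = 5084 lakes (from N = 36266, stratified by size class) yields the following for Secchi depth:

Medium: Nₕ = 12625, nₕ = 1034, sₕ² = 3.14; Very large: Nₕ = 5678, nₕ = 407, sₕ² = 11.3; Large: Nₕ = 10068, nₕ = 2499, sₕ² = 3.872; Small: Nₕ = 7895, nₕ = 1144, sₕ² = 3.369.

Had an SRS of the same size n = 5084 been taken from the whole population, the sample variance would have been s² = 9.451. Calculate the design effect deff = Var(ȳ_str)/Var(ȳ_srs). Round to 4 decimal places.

0.7375

Var(ȳ_str) = Σ Wₕ²(1−fₕ)sₕ²/nₕ with Wₕ = Nₕ/36266:
  Medium: (12625/36266)²·(1−1034/12625)·3.14/1034 = 3.3787969 × 10^-4
  Very large: (5678/36266)²·(1−407/5678)·11.3/407 = 6.3179055 × 10^-4
  Large: (10068/36266)²·(1−2499/10068)·3.872/2499 = 8.9774189 × 10^-5
  Small: (7895/36266)²·(1−1144/7895)·3.369/1144 = 1.1934272 × 10^-4
  → Var(ȳ_str) = 0.0011787871.
Var(ȳ_srs) = (1 − 5084/36266)·9.451/5084 = 0.0015983671.
deff = 0.0011787871 / 0.0015983671 = 0.7375.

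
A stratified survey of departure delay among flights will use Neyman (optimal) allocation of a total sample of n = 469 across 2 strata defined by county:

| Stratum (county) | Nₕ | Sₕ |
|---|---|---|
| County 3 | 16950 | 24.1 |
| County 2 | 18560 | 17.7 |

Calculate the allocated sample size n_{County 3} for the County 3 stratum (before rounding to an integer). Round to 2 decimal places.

259.95

Neyman allocation: nₕ = n·NₕSₕ / Σⱼ NⱼSⱼ.
Σ NⱼSⱼ = 16950·24.1 + 18560·17.7 = 737007.
n_{County 3} = 469·16950·24.1 / 737007 = 259.95.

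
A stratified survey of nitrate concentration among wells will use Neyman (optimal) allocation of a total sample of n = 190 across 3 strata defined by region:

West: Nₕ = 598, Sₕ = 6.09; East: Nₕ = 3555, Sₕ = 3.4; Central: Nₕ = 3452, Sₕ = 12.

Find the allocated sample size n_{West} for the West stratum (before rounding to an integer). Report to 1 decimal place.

Neyman allocation: nₕ = n·NₕSₕ / Σⱼ NⱼSⱼ.
Σ NⱼSⱼ = 598·6.09 + 3555·3.4 + 3452·12 = 57152.82.
n_{West} = 190·598·6.09 / 57152.82 = 12.1.

12.1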